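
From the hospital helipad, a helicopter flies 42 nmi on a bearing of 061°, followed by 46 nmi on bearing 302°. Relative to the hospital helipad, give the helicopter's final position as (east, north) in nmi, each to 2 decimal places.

(-2.28, 44.74)

Leg 1 (061°, 42 nmi): east 42 sin 61° = 36.73, north 42 cos 61° = 20.36
Leg 2 (302°, 46 nmi): east 46 sin 302° = -39.01, north 46 cos 302° = 24.38
Summing: -2.28 nmi east, 44.74 nmi north → (-2.28, 44.74).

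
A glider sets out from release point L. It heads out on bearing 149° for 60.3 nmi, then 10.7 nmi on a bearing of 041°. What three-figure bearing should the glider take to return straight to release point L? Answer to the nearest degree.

Leg 1 (149°, 60.3 nmi): east 60.3 sin 149° = 31.06, north 60.3 cos 149° = -51.69
Leg 2 (041°, 10.7 nmi): east 10.7 sin 41° = 7.02, north 10.7 cos 41° = 8.08
Net displacement: 38.08 east, -43.61 north. Direction back to start is (-38.08, 43.61): bearing = atan2(-38.08, 43.61) mod 360° = 318.88° ≈ 319°.

319°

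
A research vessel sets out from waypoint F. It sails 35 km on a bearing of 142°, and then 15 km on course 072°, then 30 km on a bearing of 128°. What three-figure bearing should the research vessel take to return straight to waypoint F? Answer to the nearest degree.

305°

Leg 1 (142°, 35 km): east 35 sin 142° = 21.55, north 35 cos 142° = -27.58
Leg 2 (072°, 15 km): east 15 sin 72° = 14.27, north 15 cos 72° = 4.64
Leg 3 (128°, 30 km): east 30 sin 128° = 23.64, north 30 cos 128° = -18.47
Net displacement: 59.45 east, -41.41 north. Direction back to start is (-59.45, 41.41): bearing = atan2(-59.45, 41.41) mod 360° = 304.86° ≈ 305°.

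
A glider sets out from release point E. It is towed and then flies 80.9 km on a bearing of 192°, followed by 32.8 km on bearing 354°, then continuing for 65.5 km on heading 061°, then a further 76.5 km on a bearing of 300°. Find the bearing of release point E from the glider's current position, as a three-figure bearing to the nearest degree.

Leg 1 (192°, 80.9 km): east 80.9 sin 192° = -16.82, north 80.9 cos 192° = -79.13
Leg 2 (354°, 32.8 km): east 32.8 sin 354° = -3.43, north 32.8 cos 354° = 32.62
Leg 3 (061°, 65.5 km): east 65.5 sin 61° = 57.29, north 65.5 cos 61° = 31.76
Leg 4 (300°, 76.5 km): east 76.5 sin 300° = -66.25, north 76.5 cos 300° = 38.25
Net displacement: -29.21 east, 23.49 north. Direction back to start is (29.21, -23.49): bearing = atan2(29.21, -23.49) mod 360° = 128.81° ≈ 129°.

129°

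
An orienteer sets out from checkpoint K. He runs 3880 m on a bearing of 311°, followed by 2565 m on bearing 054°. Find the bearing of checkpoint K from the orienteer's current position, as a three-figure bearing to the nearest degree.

Leg 1 (311°, 3880 m): east 3880 sin 311° = -2928.27, north 3880 cos 311° = 2545.51
Leg 2 (054°, 2565 m): east 2565 sin 54° = 2075.13, north 2565 cos 54° = 1507.67
Net displacement: -853.14 east, 4053.18 north. Direction back to start is (853.14, -4053.18): bearing = atan2(853.14, -4053.18) mod 360° = 168.11° ≈ 168°.

168°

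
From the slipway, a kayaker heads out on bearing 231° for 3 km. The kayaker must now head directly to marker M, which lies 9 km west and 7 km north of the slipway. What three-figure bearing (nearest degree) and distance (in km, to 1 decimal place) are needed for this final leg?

323°, 11.1 km

Leg 1 (231°, 3 km): east 3 sin 231° = -2.33, north 3 cos 231° = -1.89
Current position: (-2.33, -1.89). Target: (-9, 7). Remaining: Δeast = -6.67, Δnorth = 8.89.
Bearing = atan2(-6.67, 8.89) mod 360° = 323.12°; distance = √((-6.67)² + (8.89)²) = 11.112 km.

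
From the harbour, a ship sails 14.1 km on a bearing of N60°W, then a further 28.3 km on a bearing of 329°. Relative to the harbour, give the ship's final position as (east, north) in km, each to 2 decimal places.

(-26.79, 31.31)

Leg 1 (N60°W, 14.1 km): east 14.1 sin 300° = -12.21, north 14.1 cos 300° = 7.05
Leg 2 (329°, 28.3 km): east 28.3 sin 329° = -14.58, north 28.3 cos 329° = 24.26
Summing: -26.79 km east, 31.31 km north → (-26.79, 31.31).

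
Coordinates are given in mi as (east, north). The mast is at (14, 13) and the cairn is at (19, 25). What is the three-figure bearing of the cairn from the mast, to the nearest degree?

Δeast = 19 − 14 = 5.00; Δnorth = 25 − 13 = 12.00.
Bearing = atan2(Δeast, Δnorth) mod 360° = 22.62° ≈ 023°.

023°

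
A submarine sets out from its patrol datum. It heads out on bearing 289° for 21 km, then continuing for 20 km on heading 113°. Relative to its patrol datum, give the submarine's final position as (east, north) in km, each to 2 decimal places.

(-1.45, -0.98)

Leg 1 (289°, 21 km): east 21 sin 289° = -19.86, north 21 cos 289° = 6.84
Leg 2 (113°, 20 km): east 20 sin 113° = 18.41, north 20 cos 113° = -7.81
Summing: -1.45 km east, -0.98 km north → (-1.45, -0.98).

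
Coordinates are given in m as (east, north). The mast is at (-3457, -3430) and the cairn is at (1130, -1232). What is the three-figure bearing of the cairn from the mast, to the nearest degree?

Δeast = 1130 − -3457 = 4587.00; Δnorth = -1232 − -3430 = 2198.00.
Bearing = atan2(Δeast, Δnorth) mod 360° = 64.40° ≈ 064°.

064°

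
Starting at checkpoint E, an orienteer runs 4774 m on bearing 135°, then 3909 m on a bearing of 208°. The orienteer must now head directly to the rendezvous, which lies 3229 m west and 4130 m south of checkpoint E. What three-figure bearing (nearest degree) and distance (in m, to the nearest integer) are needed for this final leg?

299°, 5479 m

Leg 1 (135°, 4774 m): east 4774 sin 135° = 3375.73, north 4774 cos 135° = -3375.73
Leg 2 (208°, 3909 m): east 3909 sin 208° = -1835.16, north 3909 cos 208° = -3451.44
Current position: (1540.56, -6827.17). Target: (-3229, -4130). Remaining: Δeast = -4769.56, Δnorth = 2697.17.
Bearing = atan2(-4769.56, 2697.17) mod 360° = 299.49°; distance = √((-4769.56)² + (2697.17)²) = 5479.367 m.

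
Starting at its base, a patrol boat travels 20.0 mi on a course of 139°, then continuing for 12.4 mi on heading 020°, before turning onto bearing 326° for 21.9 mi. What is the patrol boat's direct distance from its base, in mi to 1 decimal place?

Leg 1 (139°, 20.0 mi): east 20.0 sin 139° = 13.12, north 20.0 cos 139° = -15.09
Leg 2 (020°, 12.4 mi): east 12.4 sin 20° = 4.24, north 12.4 cos 20° = 11.65
Leg 3 (326°, 21.9 mi): east 21.9 sin 326° = -12.25, north 21.9 cos 326° = 18.16
Net: 5.12 east, 14.71 north. Distance = √((5.12)² + (14.71)²) = 15.578 mi.

15.6 mi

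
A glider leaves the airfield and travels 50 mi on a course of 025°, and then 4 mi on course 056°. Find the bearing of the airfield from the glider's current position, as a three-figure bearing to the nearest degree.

207°

Leg 1 (025°, 50 mi): east 50 sin 25° = 21.13, north 50 cos 25° = 45.32
Leg 2 (056°, 4 mi): east 4 sin 56° = 3.32, north 4 cos 56° = 2.24
Net displacement: 24.45 east, 47.55 north. Direction back to start is (-24.45, -47.55): bearing = atan2(-24.45, -47.55) mod 360° = 207.21° ≈ 207°.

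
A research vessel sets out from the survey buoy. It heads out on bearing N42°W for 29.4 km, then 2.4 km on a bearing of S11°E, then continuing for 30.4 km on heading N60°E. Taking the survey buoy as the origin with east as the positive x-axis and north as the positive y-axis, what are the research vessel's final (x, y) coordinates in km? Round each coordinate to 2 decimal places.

Leg 1 (N42°W, 29.4 km): east 29.4 sin 318° = -19.67, north 29.4 cos 318° = 21.85
Leg 2 (S11°E, 2.4 km): east 2.4 sin 169° = 0.46, north 2.4 cos 169° = -2.36
Leg 3 (N60°E, 30.4 km): east 30.4 sin 60° = 26.33, north 30.4 cos 60° = 15.20
Summing: 7.11 km east, 34.69 km north → (7.11, 34.69).

(7.11, 34.69)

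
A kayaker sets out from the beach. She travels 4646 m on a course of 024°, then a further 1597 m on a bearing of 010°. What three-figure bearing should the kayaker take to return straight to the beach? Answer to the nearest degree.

200°

Leg 1 (024°, 4646 m): east 4646 sin 24° = 1889.70, north 4646 cos 24° = 4244.33
Leg 2 (010°, 1597 m): east 1597 sin 10° = 277.32, north 1597 cos 10° = 1572.74
Net displacement: 2167.01 east, 5817.07 north. Direction back to start is (-2167.01, -5817.07): bearing = atan2(-2167.01, -5817.07) mod 360° = 200.43° ≈ 200°.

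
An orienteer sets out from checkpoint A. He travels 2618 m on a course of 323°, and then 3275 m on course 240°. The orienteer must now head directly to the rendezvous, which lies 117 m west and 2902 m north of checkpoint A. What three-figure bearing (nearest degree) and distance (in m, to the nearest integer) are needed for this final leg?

060°, 4944 m

Leg 1 (323°, 2618 m): east 2618 sin 323° = -1575.55, north 2618 cos 323° = 2090.83
Leg 2 (240°, 3275 m): east 3275 sin 240° = -2836.23, north 3275 cos 240° = -1637.50
Current position: (-4411.78, 453.33). Target: (-117, 2902). Remaining: Δeast = 4294.78, Δnorth = 2448.67.
Bearing = atan2(4294.78, 2448.67) mod 360° = 60.31°; distance = √((4294.78)² + (2448.67)²) = 4943.802 m.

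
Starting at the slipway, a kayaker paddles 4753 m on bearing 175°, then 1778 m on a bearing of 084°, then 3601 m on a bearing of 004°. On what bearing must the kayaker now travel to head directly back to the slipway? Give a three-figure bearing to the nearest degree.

Leg 1 (175°, 4753 m): east 4753 sin 175° = 414.25, north 4753 cos 175° = -4734.91
Leg 2 (084°, 1778 m): east 1778 sin 84° = 1768.26, north 1778 cos 84° = 185.85
Leg 3 (004°, 3601 m): east 3601 sin 4° = 251.19, north 3601 cos 4° = 3592.23
Net displacement: 2433.70 east, -956.83 north. Direction back to start is (-2433.70, 956.83): bearing = atan2(-2433.70, 956.83) mod 360° = 291.46° ≈ 291°.

291°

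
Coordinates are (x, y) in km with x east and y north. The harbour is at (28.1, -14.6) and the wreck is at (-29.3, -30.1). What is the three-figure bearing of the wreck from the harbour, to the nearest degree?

Δeast = -29.3 − 28.1 = -57.40; Δnorth = -30.1 − -14.6 = -15.50.
Bearing = atan2(Δeast, Δnorth) mod 360° = 254.89° ≈ 255°.

255°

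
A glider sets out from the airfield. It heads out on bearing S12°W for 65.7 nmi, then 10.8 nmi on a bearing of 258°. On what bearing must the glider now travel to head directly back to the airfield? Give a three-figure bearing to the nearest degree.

Leg 1 (S12°W, 65.7 nmi): east 65.7 sin 192° = -13.66, north 65.7 cos 192° = -64.26
Leg 2 (258°, 10.8 nmi): east 10.8 sin 258° = -10.56, north 10.8 cos 258° = -2.25
Net displacement: -24.22 east, -66.51 north. Direction back to start is (24.22, 66.51): bearing = atan2(24.22, 66.51) mod 360° = 20.01° ≈ 020°.

020°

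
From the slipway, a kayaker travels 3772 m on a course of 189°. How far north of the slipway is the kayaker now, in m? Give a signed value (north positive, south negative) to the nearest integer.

Leg 1 (189°, 3772 m): east 3772 sin 189° = -590.07, north 3772 cos 189° = -3725.56
Net north component: -3725.56 m.

-3726 m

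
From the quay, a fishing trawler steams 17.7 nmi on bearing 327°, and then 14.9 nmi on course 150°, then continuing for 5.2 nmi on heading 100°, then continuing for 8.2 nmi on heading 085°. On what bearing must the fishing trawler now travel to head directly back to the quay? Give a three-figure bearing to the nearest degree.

261°

Leg 1 (327°, 17.7 nmi): east 17.7 sin 327° = -9.64, north 17.7 cos 327° = 14.84
Leg 2 (150°, 14.9 nmi): east 14.9 sin 150° = 7.45, north 14.9 cos 150° = -12.90
Leg 3 (100°, 5.2 nmi): east 5.2 sin 100° = 5.12, north 5.2 cos 100° = -0.90
Leg 4 (085°, 8.2 nmi): east 8.2 sin 85° = 8.17, north 8.2 cos 85° = 0.71
Net displacement: 11.10 east, 1.75 north. Direction back to start is (-11.10, -1.75): bearing = atan2(-11.10, -1.75) mod 360° = 261.03° ≈ 261°.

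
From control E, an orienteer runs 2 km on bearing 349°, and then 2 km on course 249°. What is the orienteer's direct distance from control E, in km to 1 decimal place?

Leg 1 (349°, 2 km): east 2 sin 349° = -0.38, north 2 cos 349° = 1.96
Leg 2 (249°, 2 km): east 2 sin 249° = -1.87, north 2 cos 249° = -0.72
Net: -2.25 east, 1.25 north. Distance = √((-2.25)² + (1.25)²) = 2.571 km.

2.6 km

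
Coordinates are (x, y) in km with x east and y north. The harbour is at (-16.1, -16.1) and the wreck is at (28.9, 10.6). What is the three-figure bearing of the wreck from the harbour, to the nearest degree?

059°

Δeast = 28.9 − -16.1 = 45.00; Δnorth = 10.6 − -16.1 = 26.70.
Bearing = atan2(Δeast, Δnorth) mod 360° = 59.32° ≈ 059°.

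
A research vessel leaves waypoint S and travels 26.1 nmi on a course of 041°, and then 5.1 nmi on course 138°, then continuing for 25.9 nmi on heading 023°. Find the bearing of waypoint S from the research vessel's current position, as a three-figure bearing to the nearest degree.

Leg 1 (041°, 26.1 nmi): east 26.1 sin 41° = 17.12, north 26.1 cos 41° = 19.70
Leg 2 (138°, 5.1 nmi): east 5.1 sin 138° = 3.41, north 5.1 cos 138° = -3.79
Leg 3 (023°, 25.9 nmi): east 25.9 sin 23° = 10.12, north 25.9 cos 23° = 23.84
Net displacement: 30.66 east, 39.75 north. Direction back to start is (-30.66, -39.75): bearing = atan2(-30.66, -39.75) mod 360° = 217.64° ≈ 218°.

218°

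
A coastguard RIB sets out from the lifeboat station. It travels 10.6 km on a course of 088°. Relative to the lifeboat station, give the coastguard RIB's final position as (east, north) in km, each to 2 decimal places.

Leg 1 (088°, 10.6 km): east 10.6 sin 88° = 10.59, north 10.6 cos 88° = 0.37
Summing: 10.59 km east, 0.37 km north → (10.59, 0.37).

(10.59, 0.37)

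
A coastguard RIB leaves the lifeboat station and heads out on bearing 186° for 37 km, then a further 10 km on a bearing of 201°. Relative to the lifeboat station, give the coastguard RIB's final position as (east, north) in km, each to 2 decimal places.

Leg 1 (186°, 37 km): east 37 sin 186° = -3.87, north 37 cos 186° = -36.80
Leg 2 (201°, 10 km): east 10 sin 201° = -3.58, north 10 cos 201° = -9.34
Summing: -7.45 km east, -46.13 km north → (-7.45, -46.13).

(-7.45, -46.13)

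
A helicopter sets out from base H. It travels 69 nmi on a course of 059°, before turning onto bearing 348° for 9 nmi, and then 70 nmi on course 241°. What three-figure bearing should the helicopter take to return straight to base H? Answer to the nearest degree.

Leg 1 (059°, 69 nmi): east 69 sin 59° = 59.14, north 69 cos 59° = 35.54
Leg 2 (348°, 9 nmi): east 9 sin 348° = -1.87, north 9 cos 348° = 8.80
Leg 3 (241°, 70 nmi): east 70 sin 241° = -61.22, north 70 cos 241° = -33.94
Net displacement: -3.95 east, 10.40 north. Direction back to start is (3.95, -10.40): bearing = atan2(3.95, -10.40) mod 360° = 159.21° ≈ 159°.

159°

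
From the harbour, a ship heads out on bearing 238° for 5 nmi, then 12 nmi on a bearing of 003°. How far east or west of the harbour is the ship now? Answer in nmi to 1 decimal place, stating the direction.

Leg 1 (238°, 5 nmi): east 5 sin 238° = -4.24, north 5 cos 238° = -2.65
Leg 2 (003°, 12 nmi): east 12 sin 3° = 0.63, north 12 cos 3° = 11.98
Net east component: -3.61 nmi.

3.6 nmi west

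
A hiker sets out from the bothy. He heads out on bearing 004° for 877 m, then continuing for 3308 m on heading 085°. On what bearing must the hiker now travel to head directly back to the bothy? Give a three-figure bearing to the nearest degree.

Leg 1 (004°, 877 m): east 877 sin 4° = 61.18, north 877 cos 4° = 874.86
Leg 2 (085°, 3308 m): east 3308 sin 85° = 3295.41, north 3308 cos 85° = 288.31
Net displacement: 3356.59 east, 1163.17 north. Direction back to start is (-3356.59, -1163.17): bearing = atan2(-3356.59, -1163.17) mod 360° = 250.89° ≈ 251°.

251°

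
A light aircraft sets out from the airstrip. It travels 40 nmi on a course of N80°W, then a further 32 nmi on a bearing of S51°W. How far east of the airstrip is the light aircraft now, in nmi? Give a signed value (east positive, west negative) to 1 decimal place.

Leg 1 (N80°W, 40 nmi): east 40 sin 280° = -39.39, north 40 cos 280° = 6.95
Leg 2 (S51°W, 32 nmi): east 32 sin 231° = -24.87, north 32 cos 231° = -20.14
Net east component: -64.26 nmi.

-64.3 nmi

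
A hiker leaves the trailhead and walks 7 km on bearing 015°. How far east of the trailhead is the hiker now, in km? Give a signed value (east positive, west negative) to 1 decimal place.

1.8 km

Leg 1 (015°, 7 km): east 7 sin 15° = 1.81, north 7 cos 15° = 6.76
Net east component: 1.81 km.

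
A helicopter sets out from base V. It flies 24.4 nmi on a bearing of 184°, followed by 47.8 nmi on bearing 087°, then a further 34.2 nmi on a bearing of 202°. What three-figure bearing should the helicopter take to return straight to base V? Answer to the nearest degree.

Leg 1 (184°, 24.4 nmi): east 24.4 sin 184° = -1.70, north 24.4 cos 184° = -24.34
Leg 2 (087°, 47.8 nmi): east 47.8 sin 87° = 47.73, north 47.8 cos 87° = 2.50
Leg 3 (202°, 34.2 nmi): east 34.2 sin 202° = -12.81, north 34.2 cos 202° = -31.71
Net displacement: 33.22 east, -53.55 north. Direction back to start is (-33.22, 53.55): bearing = atan2(-33.22, 53.55) mod 360° = 328.19° ≈ 328°.

328°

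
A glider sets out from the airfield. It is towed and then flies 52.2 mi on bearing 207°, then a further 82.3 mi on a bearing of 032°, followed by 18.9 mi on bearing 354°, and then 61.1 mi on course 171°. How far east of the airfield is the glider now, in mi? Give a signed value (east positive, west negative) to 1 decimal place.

27.5 mi

Leg 1 (207°, 52.2 mi): east 52.2 sin 207° = -23.70, north 52.2 cos 207° = -46.51
Leg 2 (032°, 82.3 mi): east 82.3 sin 32° = 43.61, north 82.3 cos 32° = 69.79
Leg 3 (354°, 18.9 mi): east 18.9 sin 354° = -1.98, north 18.9 cos 354° = 18.80
Leg 4 (171°, 61.1 mi): east 61.1 sin 171° = 9.56, north 61.1 cos 171° = -60.35
Net east component: 27.50 mi.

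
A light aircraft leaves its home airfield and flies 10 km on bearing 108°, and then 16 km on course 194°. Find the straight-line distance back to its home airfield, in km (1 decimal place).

Leg 1 (108°, 10 km): east 10 sin 108° = 9.51, north 10 cos 108° = -3.09
Leg 2 (194°, 16 km): east 16 sin 194° = -3.87, north 16 cos 194° = -15.52
Net: 5.64 east, -18.61 north. Distance = √((5.64)² + (-18.61)²) = 19.451 km.

19.5 km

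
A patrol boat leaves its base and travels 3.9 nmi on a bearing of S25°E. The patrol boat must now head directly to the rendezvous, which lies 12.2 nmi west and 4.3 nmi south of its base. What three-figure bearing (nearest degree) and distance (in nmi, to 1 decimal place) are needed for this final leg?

267°, 13.9 nmi

Leg 1 (S25°E, 3.9 nmi): east 3.9 sin 155° = 1.65, north 3.9 cos 155° = -3.53
Current position: (1.65, -3.53). Target: (-12.2, -4.3). Remaining: Δeast = -13.85, Δnorth = -0.77.
Bearing = atan2(-13.85, -0.77) mod 360° = 266.84°; distance = √((-13.85)² + (-0.77)²) = 13.869 nmi.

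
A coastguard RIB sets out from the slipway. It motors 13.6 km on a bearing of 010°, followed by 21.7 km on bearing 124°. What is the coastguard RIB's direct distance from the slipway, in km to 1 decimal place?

Leg 1 (010°, 13.6 km): east 13.6 sin 10° = 2.36, north 13.6 cos 10° = 13.39
Leg 2 (124°, 21.7 km): east 21.7 sin 124° = 17.99, north 21.7 cos 124° = -12.13
Net: 20.35 east, 1.26 north. Distance = √((20.35)² + (1.26)²) = 20.391 km.

20.4 km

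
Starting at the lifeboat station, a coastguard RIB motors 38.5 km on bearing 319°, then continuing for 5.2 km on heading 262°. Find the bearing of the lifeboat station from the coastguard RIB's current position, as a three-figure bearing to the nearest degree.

Leg 1 (319°, 38.5 km): east 38.5 sin 319° = -25.26, north 38.5 cos 319° = 29.06
Leg 2 (262°, 5.2 km): east 5.2 sin 262° = -5.15, north 5.2 cos 262° = -0.72
Net displacement: -30.41 east, 28.33 north. Direction back to start is (30.41, -28.33): bearing = atan2(30.41, -28.33) mod 360° = 132.98° ≈ 133°.

133°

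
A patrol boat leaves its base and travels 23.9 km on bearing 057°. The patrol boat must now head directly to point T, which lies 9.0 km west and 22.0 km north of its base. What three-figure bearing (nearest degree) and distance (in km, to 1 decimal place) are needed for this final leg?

Leg 1 (057°, 23.9 km): east 23.9 sin 57° = 20.04, north 23.9 cos 57° = 13.02
Current position: (20.04, 13.02). Target: (-9.0, 22.0). Remaining: Δeast = -29.04, Δnorth = 8.98.
Bearing = atan2(-29.04, 8.98) mod 360° = 287.19°; distance = √((-29.04)² + (8.98)²) = 30.402 km.

287°, 30.4 km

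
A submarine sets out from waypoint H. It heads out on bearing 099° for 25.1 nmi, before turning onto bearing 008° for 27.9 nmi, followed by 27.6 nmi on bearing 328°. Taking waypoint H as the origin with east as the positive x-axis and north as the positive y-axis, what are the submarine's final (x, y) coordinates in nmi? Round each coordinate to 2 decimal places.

(14.05, 47.11)

Leg 1 (099°, 25.1 nmi): east 25.1 sin 99° = 24.79, north 25.1 cos 99° = -3.93
Leg 2 (008°, 27.9 nmi): east 27.9 sin 8° = 3.88, north 27.9 cos 8° = 27.63
Leg 3 (328°, 27.6 nmi): east 27.6 sin 328° = -14.63, north 27.6 cos 328° = 23.41
Summing: 14.05 nmi east, 47.11 nmi north → (14.05, 47.11).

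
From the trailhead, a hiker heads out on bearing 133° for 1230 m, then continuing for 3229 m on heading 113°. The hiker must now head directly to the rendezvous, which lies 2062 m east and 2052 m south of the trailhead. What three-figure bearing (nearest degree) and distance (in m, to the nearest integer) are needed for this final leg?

Leg 1 (133°, 1230 m): east 1230 sin 133° = 899.57, north 1230 cos 133° = -838.86
Leg 2 (113°, 3229 m): east 3229 sin 113° = 2972.31, north 3229 cos 113° = -1261.67
Current position: (3871.88, -2100.53). Target: (2062, -2052). Remaining: Δeast = -1809.88, Δnorth = 48.53.
Bearing = atan2(-1809.88, 48.53) mod 360° = 271.54°; distance = √((-1809.88)² + (48.53)²) = 1810.526 m.

272°, 1811 m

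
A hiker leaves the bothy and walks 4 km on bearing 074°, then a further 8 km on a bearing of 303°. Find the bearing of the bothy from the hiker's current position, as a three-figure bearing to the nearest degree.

Leg 1 (074°, 4 km): east 4 sin 74° = 3.85, north 4 cos 74° = 1.10
Leg 2 (303°, 8 km): east 8 sin 303° = -6.71, north 8 cos 303° = 4.36
Net displacement: -2.86 east, 5.46 north. Direction back to start is (2.86, -5.46): bearing = atan2(2.86, -5.46) mod 360° = 152.32° ≈ 152°.

152°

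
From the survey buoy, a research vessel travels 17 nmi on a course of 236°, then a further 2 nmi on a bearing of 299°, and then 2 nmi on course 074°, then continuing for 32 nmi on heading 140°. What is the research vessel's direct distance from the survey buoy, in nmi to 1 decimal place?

33.2 nmi

Leg 1 (236°, 17 nmi): east 17 sin 236° = -14.09, north 17 cos 236° = -9.51
Leg 2 (299°, 2 nmi): east 2 sin 299° = -1.75, north 2 cos 299° = 0.97
Leg 3 (074°, 2 nmi): east 2 sin 74° = 1.92, north 2 cos 74° = 0.55
Leg 4 (140°, 32 nmi): east 32 sin 140° = 20.57, north 32 cos 140° = -24.51
Net: 6.65 east, -32.50 north. Distance = √((6.65)² + (-32.50)²) = 33.172 nmi.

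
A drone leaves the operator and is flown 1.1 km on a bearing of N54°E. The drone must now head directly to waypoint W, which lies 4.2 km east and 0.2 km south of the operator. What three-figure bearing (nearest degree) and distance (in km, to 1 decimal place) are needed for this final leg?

104°, 3.4 km

Leg 1 (N54°E, 1.1 km): east 1.1 sin 54° = 0.89, north 1.1 cos 54° = 0.65
Current position: (0.89, 0.65). Target: (4.2, -0.2). Remaining: Δeast = 3.31, Δnorth = -0.85.
Bearing = atan2(3.31, -0.85) mod 360° = 104.35°; distance = √((3.31)² + (-0.85)²) = 3.417 km.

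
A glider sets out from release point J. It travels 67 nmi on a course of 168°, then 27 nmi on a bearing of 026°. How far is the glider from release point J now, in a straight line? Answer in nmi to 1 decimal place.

Leg 1 (168°, 67 nmi): east 67 sin 168° = 13.93, north 67 cos 168° = -65.54
Leg 2 (026°, 27 nmi): east 27 sin 26° = 11.84, north 27 cos 26° = 24.27
Net: 25.77 east, -41.27 north. Distance = √((25.77)² + (-41.27)²) = 48.652 nmi.

48.7 nmi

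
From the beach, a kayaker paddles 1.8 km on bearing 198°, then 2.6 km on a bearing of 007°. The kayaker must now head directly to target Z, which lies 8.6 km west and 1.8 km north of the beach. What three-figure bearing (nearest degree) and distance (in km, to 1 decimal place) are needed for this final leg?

Leg 1 (198°, 1.8 km): east 1.8 sin 198° = -0.56, north 1.8 cos 198° = -1.71
Leg 2 (007°, 2.6 km): east 2.6 sin 7° = 0.32, north 2.6 cos 7° = 2.58
Current position: (-0.24, 0.87). Target: (-8.6, 1.8). Remaining: Δeast = -8.36, Δnorth = 0.93.
Bearing = atan2(-8.36, 0.93) mod 360° = 276.36°; distance = √((-8.36)² + (0.93)²) = 8.412 km.

276°, 8.4 km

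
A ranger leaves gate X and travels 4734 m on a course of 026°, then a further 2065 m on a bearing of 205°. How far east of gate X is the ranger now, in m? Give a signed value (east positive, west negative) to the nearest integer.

Leg 1 (026°, 4734 m): east 4734 sin 26° = 2075.25, north 4734 cos 26° = 4254.89
Leg 2 (205°, 2065 m): east 2065 sin 205° = -872.71, north 2065 cos 205° = -1871.53
Net east component: 1202.54 m.

1203 m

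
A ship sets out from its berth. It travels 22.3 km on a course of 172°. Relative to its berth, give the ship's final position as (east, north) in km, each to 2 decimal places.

(3.10, -22.08)

Leg 1 (172°, 22.3 km): east 22.3 sin 172° = 3.10, north 22.3 cos 172° = -22.08
Summing: 3.10 km east, -22.08 km north → (3.10, -22.08).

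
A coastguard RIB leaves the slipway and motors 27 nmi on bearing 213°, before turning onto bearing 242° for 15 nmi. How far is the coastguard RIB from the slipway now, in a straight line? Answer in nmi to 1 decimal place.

Leg 1 (213°, 27 nmi): east 27 sin 213° = -14.71, north 27 cos 213° = -22.64
Leg 2 (242°, 15 nmi): east 15 sin 242° = -13.24, north 15 cos 242° = -7.04
Net: -27.95 east, -29.69 north. Distance = √((-27.95)² + (-29.69)²) = 40.773 nmi.

40.8 nmi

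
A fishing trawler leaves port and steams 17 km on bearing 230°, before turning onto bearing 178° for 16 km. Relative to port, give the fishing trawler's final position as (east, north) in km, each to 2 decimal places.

Leg 1 (230°, 17 km): east 17 sin 230° = -13.02, north 17 cos 230° = -10.93
Leg 2 (178°, 16 km): east 16 sin 178° = 0.56, north 16 cos 178° = -15.99
Summing: -12.46 km east, -26.92 km north → (-12.46, -26.92).

(-12.46, -26.92)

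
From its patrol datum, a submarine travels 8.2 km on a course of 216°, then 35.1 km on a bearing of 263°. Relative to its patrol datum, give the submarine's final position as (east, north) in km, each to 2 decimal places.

(-39.66, -10.91)

Leg 1 (216°, 8.2 km): east 8.2 sin 216° = -4.82, north 8.2 cos 216° = -6.63
Leg 2 (263°, 35.1 km): east 35.1 sin 263° = -34.84, north 35.1 cos 263° = -4.28
Summing: -39.66 km east, -10.91 km north → (-39.66, -10.91).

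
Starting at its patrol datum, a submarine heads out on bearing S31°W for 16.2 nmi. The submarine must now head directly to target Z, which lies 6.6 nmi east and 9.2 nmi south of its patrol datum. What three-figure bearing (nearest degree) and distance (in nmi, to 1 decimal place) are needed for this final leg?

073°, 15.7 nmi

Leg 1 (S31°W, 16.2 nmi): east 16.2 sin 211° = -8.34, north 16.2 cos 211° = -13.89
Current position: (-8.34, -13.89). Target: (6.6, -9.2). Remaining: Δeast = 14.94, Δnorth = 4.69.
Bearing = atan2(14.94, 4.69) mod 360° = 72.59°; distance = √((14.94)² + (4.69)²) = 15.661 nmi.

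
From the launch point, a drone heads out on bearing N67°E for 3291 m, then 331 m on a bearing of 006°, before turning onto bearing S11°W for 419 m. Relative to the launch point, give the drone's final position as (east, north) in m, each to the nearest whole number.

(2984, 1204)

Leg 1 (N67°E, 3291 m): east 3291 sin 67° = 3029.38, north 3291 cos 67° = 1285.90
Leg 2 (006°, 331 m): east 331 sin 6° = 34.60, north 331 cos 6° = 329.19
Leg 3 (S11°W, 419 m): east 419 sin 191° = -79.95, north 419 cos 191° = -411.30
Summing: 2984.03 m east, 1203.78 m north → (2984, 1204).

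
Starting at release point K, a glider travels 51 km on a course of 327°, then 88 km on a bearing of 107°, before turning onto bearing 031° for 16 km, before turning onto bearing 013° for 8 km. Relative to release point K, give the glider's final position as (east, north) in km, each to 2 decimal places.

(66.42, 38.55)

Leg 1 (327°, 51 km): east 51 sin 327° = -27.78, north 51 cos 327° = 42.77
Leg 2 (107°, 88 km): east 88 sin 107° = 84.15, north 88 cos 107° = -25.73
Leg 3 (031°, 16 km): east 16 sin 31° = 8.24, north 16 cos 31° = 13.71
Leg 4 (013°, 8 km): east 8 sin 13° = 1.80, north 8 cos 13° = 7.79
Summing: 66.42 km east, 38.55 km north → (66.42, 38.55).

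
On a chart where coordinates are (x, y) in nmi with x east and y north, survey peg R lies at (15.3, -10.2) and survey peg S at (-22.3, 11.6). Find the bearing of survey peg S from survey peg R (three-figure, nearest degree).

300°

Δeast = -22.3 − 15.3 = -37.60; Δnorth = 11.6 − -10.2 = 21.80.
Bearing = atan2(Δeast, Δnorth) mod 360° = 300.10° ≈ 300°.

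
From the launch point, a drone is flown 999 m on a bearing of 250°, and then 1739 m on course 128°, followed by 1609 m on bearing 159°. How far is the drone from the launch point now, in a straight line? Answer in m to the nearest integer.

Leg 1 (250°, 999 m): east 999 sin 250° = -938.75, north 999 cos 250° = -341.68
Leg 2 (128°, 1739 m): east 1739 sin 128° = 1370.35, north 1739 cos 128° = -1070.64
Leg 3 (159°, 1609 m): east 1609 sin 159° = 576.61, north 1609 cos 159° = -1502.13
Net: 1008.21 east, -2914.44 north. Distance = √((1008.21)² + (-2914.44)²) = 3083.906 m.

3084 m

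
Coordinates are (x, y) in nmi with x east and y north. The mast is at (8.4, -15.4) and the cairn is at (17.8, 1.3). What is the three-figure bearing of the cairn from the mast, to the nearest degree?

029°

Δeast = 17.8 − 8.4 = 9.40; Δnorth = 1.3 − -15.4 = 16.70.
Bearing = atan2(Δeast, Δnorth) mod 360° = 29.37° ≈ 029°.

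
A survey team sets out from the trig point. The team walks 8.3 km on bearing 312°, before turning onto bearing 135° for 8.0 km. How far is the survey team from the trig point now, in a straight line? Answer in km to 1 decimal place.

Leg 1 (312°, 8.3 km): east 8.3 sin 312° = -6.17, north 8.3 cos 312° = 5.55
Leg 2 (135°, 8.0 km): east 8.0 sin 135° = 5.66, north 8.0 cos 135° = -5.66
Net: -0.51 east, -0.10 north. Distance = √((-0.51)² + (-0.10)²) = 0.522 km.

0.5 km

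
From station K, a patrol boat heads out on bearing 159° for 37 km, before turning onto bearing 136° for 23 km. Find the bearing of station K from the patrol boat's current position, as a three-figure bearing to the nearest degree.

330°

Leg 1 (159°, 37 km): east 37 sin 159° = 13.26, north 37 cos 159° = -34.54
Leg 2 (136°, 23 km): east 23 sin 136° = 15.98, north 23 cos 136° = -16.54
Net displacement: 29.24 east, -51.09 north. Direction back to start is (-29.24, 51.09): bearing = atan2(-29.24, 51.09) mod 360° = 330.22° ≈ 330°.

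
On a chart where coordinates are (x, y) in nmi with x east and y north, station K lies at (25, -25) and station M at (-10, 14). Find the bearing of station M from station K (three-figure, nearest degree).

Δeast = -10 − 25 = -35.00; Δnorth = 14 − -25 = 39.00.
Bearing = atan2(Δeast, Δnorth) mod 360° = 318.09° ≈ 318°.

318°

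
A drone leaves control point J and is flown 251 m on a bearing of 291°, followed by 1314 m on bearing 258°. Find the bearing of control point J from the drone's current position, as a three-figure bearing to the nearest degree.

Leg 1 (291°, 251 m): east 251 sin 291° = -234.33, north 251 cos 291° = 89.95
Leg 2 (258°, 1314 m): east 1314 sin 258° = -1285.29, north 1314 cos 258° = -273.20
Net displacement: -1519.61 east, -183.25 north. Direction back to start is (1519.61, 183.25): bearing = atan2(1519.61, 183.25) mod 360° = 83.12° ≈ 083°.

083°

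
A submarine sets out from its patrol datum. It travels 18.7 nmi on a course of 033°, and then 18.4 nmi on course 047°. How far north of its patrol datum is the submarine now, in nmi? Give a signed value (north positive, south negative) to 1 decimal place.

Leg 1 (033°, 18.7 nmi): east 18.7 sin 33° = 10.18, north 18.7 cos 33° = 15.68
Leg 2 (047°, 18.4 nmi): east 18.4 sin 47° = 13.46, north 18.4 cos 47° = 12.55
Net north component: 28.23 nmi.

28.2 nmi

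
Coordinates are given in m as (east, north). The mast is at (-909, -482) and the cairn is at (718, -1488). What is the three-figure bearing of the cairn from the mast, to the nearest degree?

Δeast = 718 − -909 = 1627.00; Δnorth = -1488 − -482 = -1006.00.
Bearing = atan2(Δeast, Δnorth) mod 360° = 121.73° ≈ 122°.

122°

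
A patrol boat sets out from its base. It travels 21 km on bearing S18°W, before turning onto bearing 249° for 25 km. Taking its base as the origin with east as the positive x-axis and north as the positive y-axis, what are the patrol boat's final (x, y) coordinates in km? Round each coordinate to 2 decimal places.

Leg 1 (S18°W, 21 km): east 21 sin 198° = -6.49, north 21 cos 198° = -19.97
Leg 2 (249°, 25 km): east 25 sin 249° = -23.34, north 25 cos 249° = -8.96
Summing: -29.83 km east, -28.93 km north → (-29.83, -28.93).

(-29.83, -28.93)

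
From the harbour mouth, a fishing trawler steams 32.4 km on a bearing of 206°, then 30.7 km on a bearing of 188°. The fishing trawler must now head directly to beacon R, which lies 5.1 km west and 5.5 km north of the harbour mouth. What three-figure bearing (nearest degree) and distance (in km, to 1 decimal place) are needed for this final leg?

012°, 66.4 km

Leg 1 (206°, 32.4 km): east 32.4 sin 206° = -14.20, north 32.4 cos 206° = -29.12
Leg 2 (188°, 30.7 km): east 30.7 sin 188° = -4.27, north 30.7 cos 188° = -30.40
Current position: (-18.48, -59.52). Target: (-5.1, 5.5). Remaining: Δeast = 13.38, Δnorth = 65.02.
Bearing = atan2(13.38, 65.02) mod 360° = 11.62°; distance = √((13.38)² + (65.02)²) = 66.384 km.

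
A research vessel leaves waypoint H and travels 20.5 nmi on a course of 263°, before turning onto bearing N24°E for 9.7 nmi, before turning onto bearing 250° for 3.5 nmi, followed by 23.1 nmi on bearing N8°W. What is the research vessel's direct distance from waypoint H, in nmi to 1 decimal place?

Leg 1 (263°, 20.5 nmi): east 20.5 sin 263° = -20.35, north 20.5 cos 263° = -2.50
Leg 2 (N24°E, 9.7 nmi): east 9.7 sin 24° = 3.95, north 9.7 cos 24° = 8.86
Leg 3 (250°, 3.5 nmi): east 3.5 sin 250° = -3.29, north 3.5 cos 250° = -1.20
Leg 4 (N8°W, 23.1 nmi): east 23.1 sin 352° = -3.21, north 23.1 cos 352° = 22.88
Net: -22.91 east, 28.04 north. Distance = √((-22.91)² + (28.04)²) = 36.207 nmi.

36.2 nmi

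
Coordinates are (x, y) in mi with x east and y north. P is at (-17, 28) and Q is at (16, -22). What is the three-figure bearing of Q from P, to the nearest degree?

147°

Δeast = 16 − -17 = 33.00; Δnorth = -22 − 28 = -50.00.
Bearing = atan2(Δeast, Δnorth) mod 360° = 146.58° ≈ 147°.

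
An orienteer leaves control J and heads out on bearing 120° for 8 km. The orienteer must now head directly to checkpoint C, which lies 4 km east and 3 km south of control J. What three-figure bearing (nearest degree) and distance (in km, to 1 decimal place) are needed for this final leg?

Leg 1 (120°, 8 km): east 8 sin 120° = 6.93, north 8 cos 120° = -4.00
Current position: (6.93, -4.00). Target: (4, -3). Remaining: Δeast = -2.93, Δnorth = 1.00.
Bearing = atan2(-2.93, 1.00) mod 360° = 288.86°; distance = √((-2.93)² + (1.00)²) = 3.094 km.

289°, 3.1 km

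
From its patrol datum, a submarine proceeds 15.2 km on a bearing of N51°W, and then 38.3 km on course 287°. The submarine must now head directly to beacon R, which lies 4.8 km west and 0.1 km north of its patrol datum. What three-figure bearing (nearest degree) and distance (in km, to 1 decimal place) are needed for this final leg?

115°, 48.3 km

Leg 1 (N51°W, 15.2 km): east 15.2 sin 309° = -11.81, north 15.2 cos 309° = 9.57
Leg 2 (287°, 38.3 km): east 38.3 sin 287° = -36.63, north 38.3 cos 287° = 11.20
Current position: (-48.44, 20.76). Target: (-4.8, 0.1). Remaining: Δeast = 43.64, Δnorth = -20.66.
Bearing = atan2(43.64, -20.66) mod 360° = 115.34°; distance = √((43.64)² + (-20.66)²) = 48.284 km.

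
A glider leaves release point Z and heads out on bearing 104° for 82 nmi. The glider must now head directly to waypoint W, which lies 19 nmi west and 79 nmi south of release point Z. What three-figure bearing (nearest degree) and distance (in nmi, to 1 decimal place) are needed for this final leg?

239°, 115.0 nmi

Leg 1 (104°, 82 nmi): east 82 sin 104° = 79.56, north 82 cos 104° = -19.84
Current position: (79.56, -19.84). Target: (-19, -79). Remaining: Δeast = -98.56, Δnorth = -59.16.
Bearing = atan2(-98.56, -59.16) mod 360° = 239.03°; distance = √((-98.56)² + (-59.16)²) = 114.957 nmi.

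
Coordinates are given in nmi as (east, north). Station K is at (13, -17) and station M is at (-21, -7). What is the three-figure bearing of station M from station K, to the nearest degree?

Δeast = -21 − 13 = -34.00; Δnorth = -7 − -17 = 10.00.
Bearing = atan2(Δeast, Δnorth) mod 360° = 286.39° ≈ 286°.

286°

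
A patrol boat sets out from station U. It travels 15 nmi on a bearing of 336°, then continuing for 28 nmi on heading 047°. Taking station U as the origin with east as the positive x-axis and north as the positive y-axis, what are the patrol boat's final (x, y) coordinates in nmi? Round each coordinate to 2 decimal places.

(14.38, 32.80)

Leg 1 (336°, 15 nmi): east 15 sin 336° = -6.10, north 15 cos 336° = 13.70
Leg 2 (047°, 28 nmi): east 28 sin 47° = 20.48, north 28 cos 47° = 19.10
Summing: 14.38 nmi east, 32.80 nmi north → (14.38, 32.80).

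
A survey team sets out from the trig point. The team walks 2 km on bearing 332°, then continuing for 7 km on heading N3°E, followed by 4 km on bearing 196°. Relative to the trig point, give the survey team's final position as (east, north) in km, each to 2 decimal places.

(-1.68, 4.91)

Leg 1 (332°, 2 km): east 2 sin 332° = -0.94, north 2 cos 332° = 1.77
Leg 2 (N3°E, 7 km): east 7 sin 3° = 0.37, north 7 cos 3° = 6.99
Leg 3 (196°, 4 km): east 4 sin 196° = -1.10, north 4 cos 196° = -3.85
Summing: -1.68 km east, 4.91 km north → (-1.68, 4.91).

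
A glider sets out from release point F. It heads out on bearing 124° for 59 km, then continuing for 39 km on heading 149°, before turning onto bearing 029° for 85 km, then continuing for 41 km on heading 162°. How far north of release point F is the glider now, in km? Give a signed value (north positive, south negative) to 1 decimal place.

-31.1 km

Leg 1 (124°, 59 km): east 59 sin 124° = 48.91, north 59 cos 124° = -32.99
Leg 2 (149°, 39 km): east 39 sin 149° = 20.09, north 39 cos 149° = -33.43
Leg 3 (029°, 85 km): east 85 sin 29° = 41.21, north 85 cos 29° = 74.34
Leg 4 (162°, 41 km): east 41 sin 162° = 12.67, north 41 cos 162° = -38.99
Net north component: -31.07 km.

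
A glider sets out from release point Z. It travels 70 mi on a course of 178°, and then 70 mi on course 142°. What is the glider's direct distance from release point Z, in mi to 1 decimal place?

Leg 1 (178°, 70 mi): east 70 sin 178° = 2.44, north 70 cos 178° = -69.96
Leg 2 (142°, 70 mi): east 70 sin 142° = 43.10, north 70 cos 142° = -55.16
Net: 45.54 east, -125.12 north. Distance = √((45.54)² + (-125.12)²) = 133.148 mi.

133.1 mi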